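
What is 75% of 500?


Convert percentage to decimal:
75% = 0.75
Multiply:
500 x 0.75 = 375

375


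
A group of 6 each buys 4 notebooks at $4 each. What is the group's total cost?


Cost per person:
4 x $4 = $16
Group total:
6 x $16 = $96

$96


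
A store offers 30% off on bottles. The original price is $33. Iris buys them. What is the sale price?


Calculate the discount amount:
30% of $33 = $9.90
Subtract from original:
$33 - $9.90 = $23.10

$23.10


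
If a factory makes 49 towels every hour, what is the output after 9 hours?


Production rate: 49 towels per hour
Time: 9 hours
Total: 49 x 9 = 441 towels

441 towels


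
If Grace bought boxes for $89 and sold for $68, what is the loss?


Selling price = $68
Cost price = $89
Loss = cost price - selling price:
Loss = $89 - $68 = $21

$21


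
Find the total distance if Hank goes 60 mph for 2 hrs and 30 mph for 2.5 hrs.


Leg 1 distance:
60 x 2 = 120 miles
Leg 2 distance:
30 x 2.5 = 75 miles
Total distance:
120 + 75 = 195 miles

195 miles


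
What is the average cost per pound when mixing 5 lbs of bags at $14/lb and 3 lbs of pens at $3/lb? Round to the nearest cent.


Cost of bags:
5 x $14 = $70
Cost of pens:
3 x $3 = $9
Total cost: $70 + $9 = $79
Total weight: 8 lbs
Average: $79 / 8 = $9.875 ≈ $9.88/lb

$9.88/lb


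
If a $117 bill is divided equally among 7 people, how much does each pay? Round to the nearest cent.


Total bill: $117
Number of people: 7
Each pays: $117 / 7 = $16.7142... ≈ $16.71

$16.71


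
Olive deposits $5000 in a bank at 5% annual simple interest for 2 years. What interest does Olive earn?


Use the formula I = P x R x T / 100
P x R x T = 5000 x 5 x 2 = 50000
I = 50000 / 100 = $500

$500


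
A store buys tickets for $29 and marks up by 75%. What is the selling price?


Calculate the markup amount:
75% of $29 = $21.75
Add to cost:
$29 + $21.75 = $50.75

$50.75


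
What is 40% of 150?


Convert percentage to decimal:
40% = 0.4
Multiply:
150 x 0.4 = 60

60


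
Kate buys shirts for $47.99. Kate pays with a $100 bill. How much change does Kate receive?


Start with the amount paid:
$100
Subtract the price:
$100 - $47.99 = $52.01

$52.01


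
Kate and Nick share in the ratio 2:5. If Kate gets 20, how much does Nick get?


Find the multiplier:
20 / 2 = 10
Apply to Nick's share:
5 x 10 = 50

50


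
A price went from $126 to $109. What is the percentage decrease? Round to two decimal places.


Find the absolute change:
|109 - 126| = 17
Divide by original and multiply by 100:
17 / 126 x 100 = 13.4920...% ≈ 13.49%

13.49%


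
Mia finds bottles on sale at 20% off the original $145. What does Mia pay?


Calculate the discount amount:
20% of $145 = $29
Subtract from original:
$145 - $29 = $116

$116


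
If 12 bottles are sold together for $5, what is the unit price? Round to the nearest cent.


Total cost: $5
Number of items: 12
Unit price: $5 / 12 = $0.4166... ≈ $0.42

$0.42


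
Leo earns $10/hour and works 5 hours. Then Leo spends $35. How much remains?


Calculate earnings:
5 x $10 = $50
Subtract spending:
$50 - $35 = $15

$15


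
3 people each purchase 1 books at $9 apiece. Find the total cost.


Cost per person:
1 x $9 = $9
Group total:
3 x $9 = $27

$27


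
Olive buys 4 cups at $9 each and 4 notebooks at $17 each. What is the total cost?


Cost of cups:
4 x $9 = $36
Cost of notebooks:
4 x $17 = $68
Add both:
$36 + $68 = $104

$104


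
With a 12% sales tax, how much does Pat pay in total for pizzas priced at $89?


Calculate the tax:
12% of $89 = $10.68
Add tax to price:
$89 + $10.68 = $99.68

$99.68


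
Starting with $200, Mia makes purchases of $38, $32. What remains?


Add up expenses:
$38 + $32 = $70
Subtract from budget:
$200 - $70 = $130

$130


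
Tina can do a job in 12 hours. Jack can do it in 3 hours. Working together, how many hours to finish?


Tina's rate: 1/12 of the job per hour
Jack's rate: 1/3 of the job per hour
Combined rate: 1/12 + 1/3 = 5/12 per hour
Time = 1 / (5/12) = 12/5 = 2.4 hours

2.4 hours


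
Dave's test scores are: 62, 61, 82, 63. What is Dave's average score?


Add the scores:
62 + 61 + 82 + 63 = 268
Divide by the number of tests:
268 / 4 = 67

67


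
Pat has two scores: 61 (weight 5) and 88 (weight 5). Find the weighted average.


Weighted sum:
5 x 61 + 5 x 88 = 745
Total weight:
5 + 5 = 10
Weighted average:
745 / 10 = 74.5

74.5


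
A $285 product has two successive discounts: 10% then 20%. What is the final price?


First discount:
10% of $285 = $28.50
Price after first discount:
$285 - $28.50 = $256.50
Second discount:
20% of $256.50 = $51.30
Final price:
$256.50 - $51.30 = $205.20

$205.20


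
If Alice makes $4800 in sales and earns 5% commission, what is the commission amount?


Convert rate to decimal:
5% = 0.05
Multiply by sales:
$4800 x 0.05 = $240

$240


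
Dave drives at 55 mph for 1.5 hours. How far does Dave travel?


Use the formula: distance = speed x time
Speed = 55 mph, Time = 1.5 hours
55 x 1.5 = 82.5 miles

82.5 miles


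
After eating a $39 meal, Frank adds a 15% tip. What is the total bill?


Calculate the tip:
15% of $39 = $5.85
Add tip to meal cost:
$39 + $5.85 = $44.85

$44.85


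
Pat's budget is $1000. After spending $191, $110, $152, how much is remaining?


Add up expenses:
$191 + $110 + $152 = $453
Subtract from budget:
$1000 - $453 = $547

$547


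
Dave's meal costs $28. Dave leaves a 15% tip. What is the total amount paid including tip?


Calculate the tip:
15% of $28 = $4.20
Add tip to meal cost:
$28 + $4.20 = $32.20

$32.20


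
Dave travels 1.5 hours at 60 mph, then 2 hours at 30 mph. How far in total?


Leg 1 distance:
60 x 1.5 = 90 miles
Leg 2 distance:
30 x 2 = 60 miles
Total distance:
90 + 60 = 150 miles

150 miles


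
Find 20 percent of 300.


Convert percentage to decimal:
20% = 0.2
Multiply:
300 x 0.2 = 60

60


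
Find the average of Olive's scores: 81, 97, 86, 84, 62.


Add the scores:
81 + 97 + 86 + 84 + 62 = 410
Divide by the number of tests:
410 / 5 = 82

82


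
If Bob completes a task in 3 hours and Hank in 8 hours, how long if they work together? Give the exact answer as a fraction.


Bob's rate: 1/3 of the job per hour
Hank's rate: 1/8 of the job per hour
Combined rate: 1/3 + 1/8 = 11/24 per hour
Time = 1 / (11/24) = 24/11 hours (≈ 2.18 hours)

24/11 hours


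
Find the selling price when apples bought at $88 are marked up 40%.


Calculate the markup amount:
40% of $88 = $35.20
Add to cost:
$88 + $35.20 = $123.20

$123.20


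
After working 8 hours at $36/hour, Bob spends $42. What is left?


Calculate earnings:
8 x $36 = $288
Subtract spending:
$288 - $42 = $246

$246


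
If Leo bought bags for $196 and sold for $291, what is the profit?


Selling price = $291
Cost price = $196
Profit = selling price - cost price:
Profit = $291 - $196 = $95

$95


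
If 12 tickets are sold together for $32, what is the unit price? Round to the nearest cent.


Total cost: $32
Number of items: 12
Unit price: $32 / 12 = $2.6666... ≈ $2.67

$2.67


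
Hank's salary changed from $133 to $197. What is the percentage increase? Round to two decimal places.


Find the absolute change:
|197 - 133| = 64
Divide by original and multiply by 100:
64 / 133 x 100 = 48.1203...% ≈ 48.12%

48.12%


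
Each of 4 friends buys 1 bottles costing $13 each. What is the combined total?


Cost per person:
1 x $13 = $13
Group total:
4 x $13 = $52

$52


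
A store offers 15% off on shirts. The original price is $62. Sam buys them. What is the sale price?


Calculate the discount amount:
15% of $62 = $9.30
Subtract from original:
$62 - $9.30 = $52.70

$52.70


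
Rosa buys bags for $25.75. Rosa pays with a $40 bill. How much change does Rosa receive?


Start with the amount paid:
$40
Subtract the price:
$40 - $25.75 = $14.25

$14.25


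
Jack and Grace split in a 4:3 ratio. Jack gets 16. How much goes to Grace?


Find the multiplier:
16 / 4 = 4
Apply to Grace's share:
3 x 4 = 12

12


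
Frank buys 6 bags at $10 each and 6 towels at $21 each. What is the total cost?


Cost of bags:
6 x $10 = $60
Cost of towels:
6 x $21 = $126
Add both:
$60 + $126 = $186

$186


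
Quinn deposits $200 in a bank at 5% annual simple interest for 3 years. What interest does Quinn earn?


Use the formula I = P x R x T / 100
P x R x T = 200 x 5 x 3 = 3000
I = 3000 / 100 = $30

$30


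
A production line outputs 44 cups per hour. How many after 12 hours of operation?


Production rate: 44 cups per hour
Time: 12 hours
Total: 44 x 12 = 528 cups

528 cups


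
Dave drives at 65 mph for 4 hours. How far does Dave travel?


Use the formula: distance = speed x time
Speed = 65 mph, Time = 4 hours
65 x 4 = 260 miles

260 miles


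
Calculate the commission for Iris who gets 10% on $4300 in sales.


Convert rate to decimal:
10% = 0.1
Multiply by sales:
$4300 x 0.1 = $430

$430


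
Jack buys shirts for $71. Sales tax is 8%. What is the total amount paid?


Calculate the tax:
8% of $71 = $5.68
Add tax to price:
$71 + $5.68 = $76.68

$76.68


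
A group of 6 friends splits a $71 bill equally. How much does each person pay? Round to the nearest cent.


Total bill: $71
Number of people: 6
Each pays: $71 / 6 = $11.8333... ≈ $11.83

$11.83


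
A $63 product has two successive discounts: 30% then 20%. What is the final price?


First discount:
30% of $63 = $18.90
Price after first discount:
$63 - $18.90 = $44.10
Second discount:
20% of $44.10 = $8.82
Final price:
$44.10 - $8.82 = $35.28

$35.28


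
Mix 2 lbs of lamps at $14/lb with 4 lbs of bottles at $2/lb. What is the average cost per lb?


Cost of lamps:
2 x $14 = $28
Cost of bottles:
4 x $2 = $8
Total cost: $28 + $8 = $36
Total weight: 6 lbs
Average: $36 / 6 = $6/lb

$6/lb


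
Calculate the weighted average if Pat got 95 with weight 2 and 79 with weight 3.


Weighted sum:
2 x 95 + 3 x 79 = 427
Total weight:
2 + 3 = 5
Weighted average:
427 / 5 = 85.4

85.4


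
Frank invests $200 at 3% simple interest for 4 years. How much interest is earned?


Use the formula I = P x R x T / 100
P x R x T = 200 x 3 x 4 = 2400
I = 2400 / 100 = $24

$24


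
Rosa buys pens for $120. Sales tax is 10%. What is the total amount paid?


Calculate the tax:
10% of $120 = $12
Add tax to price:
$120 + $12 = $132

$132


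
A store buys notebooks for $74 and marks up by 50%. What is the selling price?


Calculate the markup amount:
50% of $74 = $37
Add to cost:
$74 + $37 = $111

$111


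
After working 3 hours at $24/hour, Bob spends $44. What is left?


Calculate earnings:
3 x $24 = $72
Subtract spending:
$72 - $44 = $28

$28


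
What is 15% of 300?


Convert percentage to decimal:
15% = 0.15
Multiply:
300 x 0.15 = 45

45


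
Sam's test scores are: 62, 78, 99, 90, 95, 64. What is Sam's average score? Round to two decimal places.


Add the scores:
62 + 78 + 99 + 90 + 95 + 64 = 488
Divide by the number of tests:
488 / 6 = 81.3333... ≈ 81.33

81.33


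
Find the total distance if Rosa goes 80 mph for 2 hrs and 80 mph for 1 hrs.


Leg 1 distance:
80 x 2 = 160 miles
Leg 2 distance:
80 x 1 = 80 miles
Total distance:
160 + 80 = 240 miles

240 miles


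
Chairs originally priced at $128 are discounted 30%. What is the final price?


Calculate the discount amount:
30% of $128 = $38.40
Subtract from original:
$128 - $38.40 = $89.60

$89.60


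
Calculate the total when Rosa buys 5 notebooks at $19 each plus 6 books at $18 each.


Cost of notebooks:
5 x $19 = $95
Cost of books:
6 x $18 = $108
Add both:
$95 + $108 = $203

$203


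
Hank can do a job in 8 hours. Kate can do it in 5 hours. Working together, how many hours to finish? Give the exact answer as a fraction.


Hank's rate: 1/8 of the job per hour
Kate's rate: 1/5 of the job per hour
Combined rate: 1/8 + 1/5 = 13/40 per hour
Time = 1 / (13/40) = 40/13 hours (≈ 3.08 hours)

40/13 hours


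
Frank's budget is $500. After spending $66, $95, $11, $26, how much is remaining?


Add up expenses:
$66 + $95 + $11 + $26 = $198
Subtract from budget:
$500 - $198 = $302

$302


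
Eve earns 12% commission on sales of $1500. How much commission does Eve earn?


Convert rate to decimal:
12% = 0.12
Multiply by sales:
$1500 x 0.12 = $180

$180


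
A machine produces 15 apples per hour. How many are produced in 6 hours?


Production rate: 15 apples per hour
Time: 6 hours
Total: 15 x 6 = 90 apples

90 apples


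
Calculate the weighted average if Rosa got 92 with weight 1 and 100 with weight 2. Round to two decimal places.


Weighted sum:
1 x 92 + 2 x 100 = 292
Total weight:
1 + 2 = 3
Weighted average:
292 / 3 = 97.3333... ≈ 97.33

97.33


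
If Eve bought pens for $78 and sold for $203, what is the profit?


Selling price = $203
Cost price = $78
Profit = selling price - cost price:
Profit = $203 - $78 = $125

$125


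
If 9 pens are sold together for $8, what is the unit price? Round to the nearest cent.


Total cost: $8
Number of items: 9
Unit price: $8 / 9 = $0.8888... ≈ $0.89

$0.89


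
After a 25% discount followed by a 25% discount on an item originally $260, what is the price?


First discount:
25% of $260 = $65
Price after first discount:
$260 - $65 = $195
Second discount:
25% of $195 = $48.75
Final price:
$195 - $48.75 = $146.25

$146.25


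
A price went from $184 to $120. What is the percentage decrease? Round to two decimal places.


Find the absolute change:
|120 - 184| = 64
Divide by original and multiply by 100:
64 / 184 x 100 = 34.7826...% ≈ 34.78%

34.78%


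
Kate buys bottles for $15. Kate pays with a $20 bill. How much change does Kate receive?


Start with the amount paid:
$20
Subtract the price:
$20 - $15 = $5

$5


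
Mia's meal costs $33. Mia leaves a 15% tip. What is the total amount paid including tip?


Calculate the tip:
15% of $33 = $4.95
Add tip to meal cost:
$33 + $4.95 = $37.95

$37.95


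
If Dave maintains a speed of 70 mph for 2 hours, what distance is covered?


Use the formula: distance = speed x time
Speed = 70 mph, Time = 2 hours
70 x 2 = 140 miles

140 miles


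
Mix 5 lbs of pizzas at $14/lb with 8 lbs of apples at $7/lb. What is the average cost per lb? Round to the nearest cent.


Cost of pizzas:
5 x $14 = $70
Cost of apples:
8 x $7 = $56
Total cost: $70 + $56 = $126
Total weight: 13 lbs
Average: $126 / 13 = $9.6923... ≈ $9.69/lb

$9.69/lb


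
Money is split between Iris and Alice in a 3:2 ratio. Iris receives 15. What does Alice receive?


Find the multiplier:
15 / 3 = 5
Apply to Alice's share:
2 x 5 = 10

10


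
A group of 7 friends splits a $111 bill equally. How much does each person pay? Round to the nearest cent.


Total bill: $111
Number of people: 7
Each pays: $111 / 7 = $15.8571... ≈ $15.86

$15.86


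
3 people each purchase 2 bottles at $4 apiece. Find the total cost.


Cost per person:
2 x $4 = $8
Group total:
3 x $8 = $24

$24


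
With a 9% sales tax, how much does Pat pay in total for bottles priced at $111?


Calculate the tax:
9% of $111 = $9.99
Add tax to price:
$111 + $9.99 = $120.99

$120.99


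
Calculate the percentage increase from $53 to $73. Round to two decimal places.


Find the absolute change:
|73 - 53| = 20
Divide by original and multiply by 100:
20 / 53 x 100 = 37.7358...% ≈ 37.74%

37.74%


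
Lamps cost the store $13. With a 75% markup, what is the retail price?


Calculate the markup amount:
75% of $13 = $9.75
Add to cost:
$13 + $9.75 = $22.75

$22.75


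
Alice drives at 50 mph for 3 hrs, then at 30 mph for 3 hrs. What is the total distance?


Leg 1 distance:
50 x 3 = 150 miles
Leg 2 distance:
30 x 3 = 90 miles
Total distance:
150 + 90 = 240 miles

240 miles


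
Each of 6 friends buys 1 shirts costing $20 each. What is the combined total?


Cost per person:
1 x $20 = $20
Group total:
6 x $20 = $120

$120


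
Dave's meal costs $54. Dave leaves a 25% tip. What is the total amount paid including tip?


Calculate the tip:
25% of $54 = $13.50
Add tip to meal cost:
$54 + $13.50 = $67.50

$67.50


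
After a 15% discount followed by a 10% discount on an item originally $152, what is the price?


First discount:
15% of $152 = $22.80
Price after first discount:
$152 - $22.80 = $129.20
Second discount:
10% of $129.20 = $12.92
Final price:
$129.20 - $12.92 = $116.28

$116.28


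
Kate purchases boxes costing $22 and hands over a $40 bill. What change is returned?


Start with the amount paid:
$40
Subtract the price:
$40 - $22 = $18

$18


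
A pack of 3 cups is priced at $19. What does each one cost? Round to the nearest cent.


Total cost: $19
Number of items: 3
Unit price: $19 / 3 = $6.3333... ≈ $6.33

$6.33


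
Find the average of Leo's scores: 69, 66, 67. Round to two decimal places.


Add the scores:
69 + 66 + 67 = 202
Divide by the number of tests:
202 / 3 = 67.3333... ≈ 67.33

67.33


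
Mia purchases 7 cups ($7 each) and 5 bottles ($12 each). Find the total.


Cost of cups:
7 x $7 = $49
Cost of bottles:
5 x $12 = $60
Add both:
$49 + $60 = $109

$109


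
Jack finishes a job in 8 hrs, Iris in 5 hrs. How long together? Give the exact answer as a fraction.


Jack's rate: 1/8 of the job per hour
Iris's rate: 1/5 of the job per hour
Combined rate: 1/8 + 1/5 = 13/40 per hour
Time = 1 / (13/40) = 40/13 hours (≈ 3.08 hours)

40/13 hours


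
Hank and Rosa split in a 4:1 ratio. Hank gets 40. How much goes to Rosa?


Find the multiplier:
40 / 4 = 10
Apply to Rosa's share:
1 x 10 = 10

10


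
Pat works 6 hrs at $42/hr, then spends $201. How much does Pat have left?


Calculate earnings:
6 x $42 = $252
Subtract spending:
$252 - $201 = $51

$51


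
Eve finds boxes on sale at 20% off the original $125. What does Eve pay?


Calculate the discount amount:
20% of $125 = $25
Subtract from original:
$125 - $25 = $100

$100


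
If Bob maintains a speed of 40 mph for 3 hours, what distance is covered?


Use the formula: distance = speed x time
Speed = 40 mph, Time = 3 hours
40 x 3 = 120 miles

120 miles


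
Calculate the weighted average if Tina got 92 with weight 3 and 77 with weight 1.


Weighted sum:
3 x 92 + 1 x 77 = 353
Total weight:
3 + 1 = 4
Weighted average:
353 / 4 = 88.25

88.25


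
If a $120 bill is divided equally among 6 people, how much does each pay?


Total bill: $120
Number of people: 6
Each pays: $120 / 6 = $20

$20


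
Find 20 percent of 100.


Convert percentage to decimal:
20% = 0.2
Multiply:
100 x 0.2 = 20

20


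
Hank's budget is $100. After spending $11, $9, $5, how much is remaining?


Add up expenses:
$11 + $9 + $5 = $25
Subtract from budget:
$100 - $25 = $75

$75


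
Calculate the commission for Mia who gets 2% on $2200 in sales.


Convert rate to decimal:
2% = 0.02
Multiply by sales:
$2200 x 0.02 = $44

$44


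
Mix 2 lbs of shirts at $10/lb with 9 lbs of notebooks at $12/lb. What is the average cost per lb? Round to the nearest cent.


Cost of shirts:
2 x $10 = $20
Cost of notebooks:
9 x $12 = $108
Total cost: $20 + $108 = $128
Total weight: 11 lbs
Average: $128 / 11 = $11.6363... ≈ $11.64/lb

$11.64/lb


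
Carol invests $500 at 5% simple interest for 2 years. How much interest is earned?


Use the formula I = P x R x T / 100
P x R x T = 500 x 5 x 2 = 5000
I = 5000 / 100 = $50

$50


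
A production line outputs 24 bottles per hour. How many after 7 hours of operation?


Production rate: 24 bottles per hour
Time: 7 hours
Total: 24 x 7 = 168 bottles

168 bottles


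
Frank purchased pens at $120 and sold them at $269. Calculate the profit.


Selling price = $269
Cost price = $120
Profit = selling price - cost price:
Profit = $269 - $120 = $149

$149


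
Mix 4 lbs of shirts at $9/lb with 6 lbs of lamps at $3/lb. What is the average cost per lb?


Cost of shirts:
4 x $9 = $36
Cost of lamps:
6 x $3 = $18
Total cost: $36 + $18 = $54
Total weight: 10 lbs
Average: $54 / 10 = $5.40/lb

$5.40/lb


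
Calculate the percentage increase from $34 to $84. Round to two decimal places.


Find the absolute change:
|84 - 34| = 50
Divide by original and multiply by 100:
50 / 34 x 100 = 147.0588...% ≈ 147.06%

147.06%


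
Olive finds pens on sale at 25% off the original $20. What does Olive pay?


Calculate the discount amount:
25% of $20 = $5
Subtract from original:
$20 - $5 = $15

$15


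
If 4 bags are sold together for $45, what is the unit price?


Total cost: $45
Number of items: 4
Unit price: $45 / 4 = $11.25

$11.25


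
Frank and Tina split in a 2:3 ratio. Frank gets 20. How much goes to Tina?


Find the multiplier:
20 / 2 = 10
Apply to Tina's share:
3 x 10 = 30

30


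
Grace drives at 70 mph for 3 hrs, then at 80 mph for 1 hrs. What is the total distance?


Leg 1 distance:
70 x 3 = 210 miles
Leg 2 distance:
80 x 1 = 80 miles
Total distance:
210 + 80 = 290 miles

290 miles


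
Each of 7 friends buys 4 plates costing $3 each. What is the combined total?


Cost per person:
4 x $3 = $12
Group total:
7 x $12 = $84

$84


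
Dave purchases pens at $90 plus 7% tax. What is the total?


Calculate the tax:
7% of $90 = $6.30
Add tax to price:
$90 + $6.30 = $96.30

$96.30


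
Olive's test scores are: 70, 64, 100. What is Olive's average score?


Add the scores:
70 + 64 + 100 = 234
Divide by the number of tests:
234 / 3 = 78

78


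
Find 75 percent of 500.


Convert percentage to decimal:
75% = 0.75
Multiply:
500 x 0.75 = 375

375


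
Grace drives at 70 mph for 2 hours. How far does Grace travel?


Use the formula: distance = speed x time
Speed = 70 mph, Time = 2 hours
70 x 2 = 140 miles

140 miles


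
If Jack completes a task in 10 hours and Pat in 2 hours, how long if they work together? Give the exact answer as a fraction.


Jack's rate: 1/10 of the job per hour
Pat's rate: 1/2 of the job per hour
Combined rate: 1/10 + 1/2 = 3/5 per hour
Time = 1 / (3/5) = 5/3 hours (≈ 1.67 hours)

5/3 hours


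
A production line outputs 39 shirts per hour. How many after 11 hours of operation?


Production rate: 39 shirts per hour
Time: 11 hours
Total: 39 x 11 = 429 shirts

429 shirts


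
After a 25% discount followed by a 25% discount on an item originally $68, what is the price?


First discount:
25% of $68 = $17
Price after first discount:
$68 - $17 = $51
Second discount:
25% of $51 = $12.75
Final price:
$51 - $12.75 = $38.25

$38.25


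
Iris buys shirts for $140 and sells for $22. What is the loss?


Selling price = $22
Cost price = $140
Loss = cost price - selling price:
Loss = $140 - $22 = $118

$118


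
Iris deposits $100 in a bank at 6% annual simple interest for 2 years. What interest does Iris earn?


Use the formula I = P x R x T / 100
P x R x T = 100 x 6 x 2 = 1200
I = 1200 / 100 = $12

$12


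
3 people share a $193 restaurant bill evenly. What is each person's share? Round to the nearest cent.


Total bill: $193
Number of people: 3
Each pays: $193 / 3 = $64.3333... ≈ $64.33

$64.33


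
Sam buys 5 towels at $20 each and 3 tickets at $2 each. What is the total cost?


Cost of towels:
5 x $20 = $100
Cost of tickets:
3 x $2 = $6
Add both:
$100 + $6 = $106

$106


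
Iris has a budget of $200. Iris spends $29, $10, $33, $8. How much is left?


Add up expenses:
$29 + $10 + $33 + $8 = $80
Subtract from budget:
$200 - $80 = $120

$120


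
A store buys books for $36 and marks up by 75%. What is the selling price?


Calculate the markup amount:
75% of $36 = $27
Add to cost:
$36 + $27 = $63

$63


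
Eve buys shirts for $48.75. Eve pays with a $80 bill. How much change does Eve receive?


Start with the amount paid:
$80
Subtract the price:
$80 - $48.75 = $31.25

$31.25


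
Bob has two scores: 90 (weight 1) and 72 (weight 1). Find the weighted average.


Weighted sum:
1 x 90 + 1 x 72 = 162
Total weight:
1 + 1 = 2
Weighted average:
162 / 2 = 81

81


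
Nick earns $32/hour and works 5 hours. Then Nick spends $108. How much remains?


Calculate earnings:
5 x $32 = $160
Subtract spending:
$160 - $108 = $52

$52


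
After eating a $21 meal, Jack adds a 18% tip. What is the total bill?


Calculate the tip:
18% of $21 = $3.78
Add tip to meal cost:
$21 + $3.78 = $24.78

$24.78


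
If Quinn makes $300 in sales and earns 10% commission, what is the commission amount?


Convert rate to decimal:
10% = 0.1
Multiply by sales:
$300 x 0.1 = $30

$30


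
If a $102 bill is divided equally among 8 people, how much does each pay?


Total bill: $102
Number of people: 8
Each pays: $102 / 8 = $12.75

$12.75


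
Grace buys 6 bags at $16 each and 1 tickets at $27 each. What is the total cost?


Cost of bags:
6 x $16 = $96
Cost of tickets:
1 x $27 = $27
Add both:
$96 + $27 = $123

$123


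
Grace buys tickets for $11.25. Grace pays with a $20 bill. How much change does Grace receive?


Start with the amount paid:
$20
Subtract the price:
$20 - $11.25 = $8.75

$8.75


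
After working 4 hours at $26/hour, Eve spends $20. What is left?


Calculate earnings:
4 x $26 = $104
Subtract spending:
$104 - $20 = $84

$84


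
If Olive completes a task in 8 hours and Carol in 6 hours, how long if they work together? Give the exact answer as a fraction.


Olive's rate: 1/8 of the job per hour
Carol's rate: 1/6 of the job per hour
Combined rate: 1/8 + 1/6 = 7/24 per hour
Time = 1 / (7/24) = 24/7 hours (≈ 3.43 hours)

24/7 hours


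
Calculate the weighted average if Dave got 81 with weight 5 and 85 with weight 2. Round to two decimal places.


Weighted sum:
5 x 81 + 2 x 85 = 575
Total weight:
5 + 2 = 7
Weighted average:
575 / 7 = 82.1428... ≈ 82.14

82.14


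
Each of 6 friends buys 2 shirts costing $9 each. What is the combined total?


Cost per person:
2 x $9 = $18
Group total:
6 x $18 = $108

$108


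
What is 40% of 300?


Convert percentage to decimal:
40% = 0.4
Multiply:
300 x 0.4 = 120

120


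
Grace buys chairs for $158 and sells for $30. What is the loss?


Selling price = $30
Cost price = $158
Loss = cost price - selling price:
Loss = $158 - $30 = $128

$128


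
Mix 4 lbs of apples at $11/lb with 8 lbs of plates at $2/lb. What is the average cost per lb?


Cost of apples:
4 x $11 = $44
Cost of plates:
8 x $2 = $16
Total cost: $44 + $16 = $60
Total weight: 12 lbs
Average: $60 / 12 = $5/lb

$5/lb


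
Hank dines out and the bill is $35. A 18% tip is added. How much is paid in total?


Calculate the tip:
18% of $35 = $6.30
Add tip to meal cost:
$35 + $6.30 = $41.30

$41.30


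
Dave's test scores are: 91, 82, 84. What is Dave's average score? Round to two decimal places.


Add the scores:
91 + 82 + 84 = 257
Divide by the number of tests:
257 / 3 = 85.6666... ≈ 85.67

85.67


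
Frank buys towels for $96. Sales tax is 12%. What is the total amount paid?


Calculate the tax:
12% of $96 = $11.52
Add tax to price:
$96 + $11.52 = $107.52

$107.52


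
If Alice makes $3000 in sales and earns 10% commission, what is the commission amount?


Convert rate to decimal:
10% = 0.1
Multiply by sales:
$3000 x 0.1 = $300

$300


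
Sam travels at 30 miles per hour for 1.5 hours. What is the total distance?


Use the formula: distance = speed x time
Speed = 30 mph, Time = 1.5 hours
30 x 1.5 = 45 miles

45 miles


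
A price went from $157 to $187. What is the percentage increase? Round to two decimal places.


Find the absolute change:
|187 - 157| = 30
Divide by original and multiply by 100:
30 / 157 x 100 = 19.1082...% ≈ 19.11%

19.11%


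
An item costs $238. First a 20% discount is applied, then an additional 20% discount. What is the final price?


First discount:
20% of $238 = $47.60
Price after first discount:
$238 - $47.60 = $190.40
Second discount:
20% of $190.40 = $38.08
Final price:
$190.40 - $38.08 = $152.32

$152.32


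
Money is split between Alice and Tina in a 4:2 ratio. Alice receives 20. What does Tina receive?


Find the multiplier:
20 / 4 = 5
Apply to Tina's share:
2 x 5 = 10

10


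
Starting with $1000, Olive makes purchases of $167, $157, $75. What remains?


Add up expenses:
$167 + $157 + $75 = $399
Subtract from budget:
$1000 - $399 = $601

$601


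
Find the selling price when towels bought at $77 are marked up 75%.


Calculate the markup amount:
75% of $77 = $57.75
Add to cost:
$77 + $57.75 = $134.75

$134.75


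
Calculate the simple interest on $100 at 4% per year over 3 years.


Use the formula I = P x R x T / 100
P x R x T = 100 x 4 x 3 = 1200
I = 1200 / 100 = $12

$12


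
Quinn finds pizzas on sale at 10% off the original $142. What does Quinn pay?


Calculate the discount amount:
10% of $142 = $14.20
Subtract from original:
$142 - $14.20 = $127.80

$127.80


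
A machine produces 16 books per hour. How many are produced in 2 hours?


Production rate: 16 books per hour
Time: 2 hours
Total: 16 x 2 = 32 books

32 books


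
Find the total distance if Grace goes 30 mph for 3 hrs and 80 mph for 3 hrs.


Leg 1 distance:
30 x 3 = 90 miles
Leg 2 distance:
80 x 3 = 240 miles
Total distance:
90 + 240 = 330 miles

330 miles


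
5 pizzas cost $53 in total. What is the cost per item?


Total cost: $53
Number of items: 5
Unit price: $53 / 5 = $10.60

$10.60


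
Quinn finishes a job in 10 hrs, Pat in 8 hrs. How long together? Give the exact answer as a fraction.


Quinn's rate: 1/10 of the job per hour
Pat's rate: 1/8 of the job per hour
Combined rate: 1/10 + 1/8 = 9/40 per hour
Time = 1 / (9/40) = 40/9 hours (≈ 4.44 hours)

40/9 hours


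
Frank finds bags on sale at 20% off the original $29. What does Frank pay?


Calculate the discount amount:
20% of $29 = $5.80
Subtract from original:
$29 - $5.80 = $23.20

$23.20


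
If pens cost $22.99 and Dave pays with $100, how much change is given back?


Start with the amount paid:
$100
Subtract the price:
$100 - $22.99 = $77.01

$77.01


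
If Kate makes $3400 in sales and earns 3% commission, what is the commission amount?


Convert rate to decimal:
3% = 0.03
Multiply by sales:
$3400 x 0.03 = $102

$102


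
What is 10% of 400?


Convert percentage to decimal:
10% = 0.1
Multiply:
400 x 0.1 = 40

40


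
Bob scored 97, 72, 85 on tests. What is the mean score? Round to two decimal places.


Add the scores:
97 + 72 + 85 = 254
Divide by the number of tests:
254 / 3 = 84.6666... ≈ 84.67

84.67


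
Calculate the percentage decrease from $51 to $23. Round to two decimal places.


Find the absolute change:
|23 - 51| = 28
Divide by original and multiply by 100:
28 / 51 x 100 = 54.9019...% ≈ 54.9%

54.9%


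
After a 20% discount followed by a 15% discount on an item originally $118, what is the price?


First discount:
20% of $118 = $23.60
Price after first discount:
$118 - $23.60 = $94.40
Second discount:
15% of $94.40 = $14.16
Final price:
$94.40 - $14.16 = $80.24

$80.24


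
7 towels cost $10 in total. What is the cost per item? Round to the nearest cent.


Total cost: $10
Number of items: 7
Unit price: $10 / 7 = $1.4285... ≈ $1.43

$1.43


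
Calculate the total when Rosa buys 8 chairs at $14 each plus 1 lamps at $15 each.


Cost of chairs:
8 x $14 = $112
Cost of lamps:
1 x $15 = $15
Add both:
$112 + $15 = $127

$127


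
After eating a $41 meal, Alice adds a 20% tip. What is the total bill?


Calculate the tip:
20% of $41 = $8.20
Add tip to meal cost:
$41 + $8.20 = $49.20

$49.20


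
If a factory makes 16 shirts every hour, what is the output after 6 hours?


Production rate: 16 shirts per hour
Time: 6 hours
Total: 16 x 6 = 96 shirts

96 shirts


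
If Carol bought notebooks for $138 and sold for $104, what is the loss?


Selling price = $104
Cost price = $138
Loss = cost price - selling price:
Loss = $138 - $104 = $34

$34


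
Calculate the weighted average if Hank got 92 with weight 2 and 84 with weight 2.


Weighted sum:
2 x 92 + 2 x 84 = 352
Total weight:
2 + 2 = 4
Weighted average:
352 / 4 = 88

88


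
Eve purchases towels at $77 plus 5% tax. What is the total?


Calculate the tax:
5% of $77 = $3.85
Add tax to price:
$77 + $3.85 = $80.85

$80.85


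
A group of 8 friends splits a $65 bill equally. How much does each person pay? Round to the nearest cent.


Total bill: $65
Number of people: 8
Each pays: $65 / 8 = $8.125 ≈ $8.13

$8.13


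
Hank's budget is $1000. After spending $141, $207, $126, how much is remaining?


Add up expenses:
$141 + $207 + $126 = $474
Subtract from budget:
$1000 - $474 = $526

$526


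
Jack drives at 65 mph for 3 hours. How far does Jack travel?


Use the formula: distance = speed x time
Speed = 65 mph, Time = 3 hours
65 x 3 = 195 miles

195 miles


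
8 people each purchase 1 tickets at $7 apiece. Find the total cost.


Cost per person:
1 x $7 = $7
Group total:
8 x $7 = $56

$56


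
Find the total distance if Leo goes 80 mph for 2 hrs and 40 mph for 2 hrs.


Leg 1 distance:
80 x 2 = 160 miles
Leg 2 distance:
40 x 2 = 80 miles
Total distance:
160 + 80 = 240 miles

240 miles


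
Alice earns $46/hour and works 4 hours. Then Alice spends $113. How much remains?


Calculate earnings:
4 x $46 = $184
Subtract spending:
$184 - $113 = $71

$71


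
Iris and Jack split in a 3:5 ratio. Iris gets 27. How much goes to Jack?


Find the multiplier:
27 / 3 = 9
Apply to Jack's share:
5 x 9 = 45

45


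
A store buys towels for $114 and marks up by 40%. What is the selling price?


Calculate the markup amount:
40% of $114 = $45.60
Add to cost:
$114 + $45.60 = $159.60

$159.60


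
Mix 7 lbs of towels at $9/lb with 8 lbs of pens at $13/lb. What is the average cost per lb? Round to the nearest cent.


Cost of towels:
7 x $9 = $63
Cost of pens:
8 x $13 = $104
Total cost: $63 + $104 = $167
Total weight: 15 lbs
Average: $167 / 15 = $11.1333... ≈ $11.13/lb

$11.13/lb


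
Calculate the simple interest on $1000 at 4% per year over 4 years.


Use the formula I = P x R x T / 100
P x R x T = 1000 x 4 x 4 = 16000
I = 16000 / 100 = $160

$160


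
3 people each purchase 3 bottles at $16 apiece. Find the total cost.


Cost per person:
3 x $16 = $48
Group total:
3 x $48 = $144

$144


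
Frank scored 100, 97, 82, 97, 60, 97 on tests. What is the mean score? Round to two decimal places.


Add the scores:
100 + 97 + 82 + 97 + 60 + 97 = 533
Divide by the number of tests:
533 / 6 = 88.8333... ≈ 88.83

88.83


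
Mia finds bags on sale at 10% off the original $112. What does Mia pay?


Calculate the discount amount:
10% of $112 = $11.20
Subtract from original:
$112 - $11.20 = $100.80

$100.80


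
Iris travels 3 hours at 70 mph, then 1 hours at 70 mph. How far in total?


Leg 1 distance:
70 x 3 = 210 miles
Leg 2 distance:
70 x 1 = 70 miles
Total distance:
210 + 70 = 280 miles

280 miles


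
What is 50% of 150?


Convert percentage to decimal:
50% = 0.5
Multiply:
150 x 0.5 = 75

75


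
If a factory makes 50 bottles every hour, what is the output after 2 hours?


Production rate: 50 bottles per hour
Time: 2 hours
Total: 50 x 2 = 100 bottles

100 bottles


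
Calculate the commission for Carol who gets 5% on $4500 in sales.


Convert rate to decimal:
5% = 0.05
Multiply by sales:
$4500 x 0.05 = $225

$225


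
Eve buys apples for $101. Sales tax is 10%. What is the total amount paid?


Calculate the tax:
10% of $101 = $10.10
Add tax to price:
$101 + $10.10 = $111.10

$111.10


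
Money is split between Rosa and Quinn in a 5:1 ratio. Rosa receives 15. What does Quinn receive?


Find the multiplier:
15 / 5 = 3
Apply to Quinn's share:
1 x 3 = 3

3


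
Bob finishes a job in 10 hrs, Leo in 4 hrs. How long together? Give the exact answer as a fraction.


Bob's rate: 1/10 of the job per hour
Leo's rate: 1/4 of the job per hour
Combined rate: 1/10 + 1/4 = 7/20 per hour
Time = 1 / (7/20) = 20/7 hours (≈ 2.86 hours)

20/7 hours


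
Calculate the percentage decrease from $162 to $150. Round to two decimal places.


Find the absolute change:
|150 - 162| = 12
Divide by original and multiply by 100:
12 / 162 x 100 = 7.4074...% ≈ 7.41%

7.41%


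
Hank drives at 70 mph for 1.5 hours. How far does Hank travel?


Use the formula: distance = speed x time
Speed = 70 mph, Time = 1.5 hours
70 x 1.5 = 105 miles

105 miles


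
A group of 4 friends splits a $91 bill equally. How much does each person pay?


Total bill: $91
Number of people: 4
Each pays: $91 / 4 = $22.75

$22.75


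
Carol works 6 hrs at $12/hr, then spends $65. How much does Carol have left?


Calculate earnings:
6 x $12 = $72
Subtract spending:
$72 - $65 = $7

$7


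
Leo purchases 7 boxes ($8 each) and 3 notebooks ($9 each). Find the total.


Cost of boxes:
7 x $8 = $56
Cost of notebooks:
3 x $9 = $27
Add both:
$56 + $27 = $83

$83


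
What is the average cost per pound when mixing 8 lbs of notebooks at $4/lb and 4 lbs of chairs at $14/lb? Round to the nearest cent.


Cost of notebooks:
8 x $4 = $32
Cost of chairs:
4 x $14 = $56
Total cost: $32 + $56 = $88
Total weight: 12 lbs
Average: $88 / 12 = $7.3333... ≈ $7.33/lb

$7.33/lb


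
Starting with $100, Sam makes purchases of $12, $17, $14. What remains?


Add up expenses:
$12 + $17 + $14 = $43
Subtract from budget:
$100 - $43 = $57

$57


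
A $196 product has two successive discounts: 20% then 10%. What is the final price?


First discount:
20% of $196 = $39.20
Price after first discount:
$196 - $39.20 = $156.80
Second discount:
10% of $156.80 = $15.68
Final price:
$156.80 - $15.68 = $141.12

$141.12


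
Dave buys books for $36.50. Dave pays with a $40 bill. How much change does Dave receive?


Start with the amount paid:
$40
Subtract the price:
$40 - $36.50 = $3.50

$3.50


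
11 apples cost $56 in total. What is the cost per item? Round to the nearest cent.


Total cost: $56
Number of items: 11
Unit price: $56 / 11 = $5.0909... ≈ $5.09

$5.09


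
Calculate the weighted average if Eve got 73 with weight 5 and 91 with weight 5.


Weighted sum:
5 x 73 + 5 x 91 = 820
Total weight:
5 + 5 = 10
Weighted average:
820 / 10 = 82

82


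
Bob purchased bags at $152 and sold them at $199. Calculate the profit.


Selling price = $199
Cost price = $152
Profit = selling price - cost price:
Profit = $199 - $152 = $47

$47


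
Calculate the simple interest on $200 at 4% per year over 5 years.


Use the formula I = P x R x T / 100
P x R x T = 200 x 4 x 5 = 4000
I = 4000 / 100 = $40

$40


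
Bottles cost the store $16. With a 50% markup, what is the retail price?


Calculate the markup amount:
50% of $16 = $8
Add to cost:
$16 + $8 = $24

$24


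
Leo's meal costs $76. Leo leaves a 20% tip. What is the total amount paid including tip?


Calculate the tip:
20% of $76 = $15.20
Add tip to meal cost:
$76 + $15.20 = $91.20

$91.20


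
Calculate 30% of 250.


Convert percentage to decimal:
30% = 0.3
Multiply:
250 x 0.3 = 75

75


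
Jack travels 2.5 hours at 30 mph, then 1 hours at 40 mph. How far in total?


Leg 1 distance:
30 x 2.5 = 75 miles
Leg 2 distance:
40 x 1 = 40 miles
Total distance:
75 + 40 = 115 miles

115 miles


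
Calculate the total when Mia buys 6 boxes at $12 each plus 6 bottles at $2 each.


Cost of boxes:
6 x $12 = $72
Cost of bottles:
6 x $2 = $12
Add both:
$72 + $12 = $84

$84
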